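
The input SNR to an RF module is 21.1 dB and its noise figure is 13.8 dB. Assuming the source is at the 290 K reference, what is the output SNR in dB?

By definition F = SNR_in/SNR_out, so in dB: SNR_out = SNR_in − NF
SNR_out = 21.1 − 13.8 = 7.3 dB

7.3 dB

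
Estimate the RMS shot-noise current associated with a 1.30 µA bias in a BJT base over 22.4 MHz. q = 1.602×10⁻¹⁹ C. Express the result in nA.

I_n = √(2qI·B)
2qI·B = 2 × 1.602×10⁻¹⁹ × 1.30×10⁻⁶ × 2.24×10⁷ = 9.33×10⁻¹⁸ A²
I_n = √(9.33×10⁻¹⁸) = 3.05×10⁻⁹ A = 3.05 nA

3.05 nA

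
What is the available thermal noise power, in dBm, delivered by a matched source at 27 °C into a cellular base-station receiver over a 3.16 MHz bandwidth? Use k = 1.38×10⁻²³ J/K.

−108.8 dBm

T = 27 °C + 273.15 = 300.15 K
P_n = kTB = 1.38×10⁻²³ × 300.15 × 3.16×10⁶ = 1.31×10⁻¹⁴ W
In dBm: 10 log₁₀(1.31×10⁻¹⁴ / 10⁻³) = −108.8 dBm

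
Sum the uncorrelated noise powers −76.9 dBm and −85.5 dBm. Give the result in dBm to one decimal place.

−76.3 dBm

Convert to linear, add, convert back:
P₁ = 2.04×10⁻¹¹ W, P₂ = 2.82×10⁻¹² W
P_tot = 2.32×10⁻¹¹ W → 10 log₁₀(P_tot / 10⁻³) = −76.3 dBm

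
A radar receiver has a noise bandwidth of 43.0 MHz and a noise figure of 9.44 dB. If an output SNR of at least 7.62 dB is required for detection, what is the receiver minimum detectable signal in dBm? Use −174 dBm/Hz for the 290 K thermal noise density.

Sensitivity = −174 + 10 log₁₀(B) + NF + SNR_min
= −174 + 76.33 + 9.44 + 7.62
= −80.61 dBm → −80.6 dBm

−80.6 dBm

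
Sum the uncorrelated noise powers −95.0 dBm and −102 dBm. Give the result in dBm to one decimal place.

−94.2 dBm

Convert to linear, add, convert back:
P₁ = 3.16×10⁻¹³ W, P₂ = 6.31×10⁻¹⁴ W
P_tot = 3.79×10⁻¹³ W → 10 log₁₀(P_tot / 10⁻³) = −94.2 dBm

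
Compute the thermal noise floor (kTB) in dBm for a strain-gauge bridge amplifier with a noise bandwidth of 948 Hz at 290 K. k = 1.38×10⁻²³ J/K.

P_n = kTB = 1.38×10⁻²³ × 290 × 9.48×10² = 3.79×10⁻¹⁸ W
In dBm: 10 log₁₀(3.79×10⁻¹⁸ / 10⁻³) = −144.2 dBm

−144.2 dBm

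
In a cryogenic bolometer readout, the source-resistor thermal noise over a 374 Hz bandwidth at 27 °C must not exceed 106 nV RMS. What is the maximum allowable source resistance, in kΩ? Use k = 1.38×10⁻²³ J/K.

T = 27 °C + 273.15 = 300.15 K
Johnson–Nyquist: V_n = √(4kTRB) ⇒ R = V_n² / (4kTB)
4kTB = 4 × 1.38×10⁻²³ × 300.15 × 3.74×10² = 6.20×10⁻¹⁸
R = (1.06×10⁻⁷)² / 6.20×10⁻¹⁸ = 1.81×10³ Ω = 1.81 kΩ

1.81 kΩ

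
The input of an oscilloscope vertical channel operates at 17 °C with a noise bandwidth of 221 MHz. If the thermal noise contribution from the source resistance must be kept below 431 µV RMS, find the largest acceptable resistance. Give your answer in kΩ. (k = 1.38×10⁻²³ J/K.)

52.5 kΩ

T = 17 °C + 273.15 = 290.15 K
Johnson–Nyquist: V_n = √(4kTRB) ⇒ R = V_n² / (4kTB)
4kTB = 4 × 1.38×10⁻²³ × 290.15 × 2.21×10⁸ = 3.54×10⁻¹²
R = (4.31×10⁻⁴)² / 3.54×10⁻¹² = 5.25×10⁴ Ω = 52.5 kΩ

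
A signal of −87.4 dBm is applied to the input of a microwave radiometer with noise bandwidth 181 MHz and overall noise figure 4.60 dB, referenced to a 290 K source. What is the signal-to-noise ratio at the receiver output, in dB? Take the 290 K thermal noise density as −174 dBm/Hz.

Noise floor: N = −174 + 10 log₁₀(B) + NF
10 log₁₀(1.81×10⁸) = 82.58 dB
N = −174 + 82.58 + 4.60 = −86.82 dBm
SNR = P_sig − N = −87.4 − (−86.82) = −0.58 dB → −0.6 dB

−0.6 dB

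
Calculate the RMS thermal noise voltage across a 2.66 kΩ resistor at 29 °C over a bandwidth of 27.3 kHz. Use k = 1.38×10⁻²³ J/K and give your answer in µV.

1.10 µV

T = 29 °C + 273.15 = 302.15 K
V_n = √(4kTRB)
4kTRB = 4 × 1.38×10⁻²³ × 302.15 × 2.66×10³ × 2.73×10⁴ = 1.21×10⁻¹² V²
V_n = √(1.21×10⁻¹²) = 1.10×10⁻⁶ V = 1.10 µV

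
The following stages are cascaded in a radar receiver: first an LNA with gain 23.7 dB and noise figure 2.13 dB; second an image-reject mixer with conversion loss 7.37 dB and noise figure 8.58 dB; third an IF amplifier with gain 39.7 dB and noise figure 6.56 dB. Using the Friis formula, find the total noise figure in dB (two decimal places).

2.41 dB

Convert to linear (a loss of L dB is a gain of −L dB): F_i = 10^(NF_i/10), G_i = 10^(G_i,dB/10)
  Stage 1: F_1 = 10^(2.13/10) = 1.633, G_1 = 10^(23.7/10) = 234.4
  Stage 2: F_2 = 10^(8.58/10) = 7.211, G_2 = 10^(−7.37/10) = 0.1832
  Stage 3: F_3 = 10^(6.56/10) = 4.529, G_3 = 10^(39.7/10) = 9333
Friis cascade:
  F = 1.633 + (7.211 − 1)/234.4 + (4.529 − 1)/42.95 = 1.742
NF = 10 log₁₀(1.742) = 2.41 dB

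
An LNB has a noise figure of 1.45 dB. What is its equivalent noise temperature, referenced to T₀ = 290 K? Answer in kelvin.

115 K

F = 10^(1.45/10) = 1.39637
T_e = (F − 1)·T₀ = (1.39637 − 1) × 290 = 115 K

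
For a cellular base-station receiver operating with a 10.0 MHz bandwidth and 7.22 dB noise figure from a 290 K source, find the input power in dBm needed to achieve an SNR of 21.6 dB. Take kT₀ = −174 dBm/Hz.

−75.2 dBm

Sensitivity = −174 + 10 log₁₀(B) + NF + SNR_min
= −174 + 70 + 7.22 + 21.6
= −75.18 dBm → −75.2 dBm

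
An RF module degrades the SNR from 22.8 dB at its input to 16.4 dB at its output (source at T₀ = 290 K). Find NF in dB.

6.4 dB

NF (dB) = SNR_in(dB) − SNR_out(dB) when the source is at T₀
NF = 22.8 − 16.4 = 6.4 dB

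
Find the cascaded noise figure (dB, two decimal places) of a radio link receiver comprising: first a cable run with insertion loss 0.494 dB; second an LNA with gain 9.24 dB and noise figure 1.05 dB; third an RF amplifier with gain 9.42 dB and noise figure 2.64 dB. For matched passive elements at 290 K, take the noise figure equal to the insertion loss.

1.87 dB

Convert to linear (a loss of L dB is a gain of −L dB): F_i = 10^(NF_i/10), G_i = 10^(G_i,dB/10)
  Stage 1: F_1 = 10^(0.494/10) = 1.120, G_1 = 10^(−0.494/10) = 0.8925
  Stage 2: F_2 = 10^(1.05/10) = 1.274, G_2 = 10^(9.24/10) = 8.395
  Stage 3: F_3 = 10^(2.64/10) = 1.837, G_3 = 10^(9.42/10) = 8.750
Friis cascade:
  F = 1.120 + (1.274 − 1)/0.8925 + (1.837 − 1)/7.492 = 1.539
NF = 10 log₁₀(1.539) = 1.87 dB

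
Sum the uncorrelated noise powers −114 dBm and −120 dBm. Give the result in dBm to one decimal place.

−113.0 dBm

Convert to linear, add, convert back:
P₁ = 3.98×10⁻¹⁵ W, P₂ = 1.00×10⁻¹⁵ W
P_tot = 4.98×10⁻¹⁵ W → 10 log₁₀(P_tot / 10⁻³) = −113.0 dBm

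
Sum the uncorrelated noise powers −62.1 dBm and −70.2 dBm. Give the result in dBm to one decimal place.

Convert to linear, add, convert back:
P₁ = 6.17×10⁻¹⁰ W, P₂ = 9.55×10⁻¹¹ W
P_tot = 7.12×10⁻¹⁰ W → 10 log₁₀(P_tot / 10⁻³) = −61.5 dBm

−61.5 dBm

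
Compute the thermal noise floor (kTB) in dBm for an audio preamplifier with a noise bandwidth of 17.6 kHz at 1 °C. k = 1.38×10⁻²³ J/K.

T = 1 °C + 273.15 = 274.15 K
P_n = kTB = 1.38×10⁻²³ × 274.15 × 1.76×10⁴ = 6.66×10⁻¹⁷ W
In dBm: 10 log₁₀(6.66×10⁻¹⁷ / 10⁻³) = −131.8 dBm

−131.8 dBm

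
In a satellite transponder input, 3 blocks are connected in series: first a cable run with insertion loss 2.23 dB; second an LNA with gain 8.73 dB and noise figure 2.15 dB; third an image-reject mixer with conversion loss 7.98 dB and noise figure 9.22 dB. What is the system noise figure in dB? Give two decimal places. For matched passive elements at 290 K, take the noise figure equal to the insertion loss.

6.42 dB

Convert to linear (a loss of L dB is a gain of −L dB): F_i = 10^(NF_i/10), G_i = 10^(G_i,dB/10)
  Stage 1: F_1 = 10^(2.23/10) = 1.671, G_1 = 10^(−2.23/10) = 0.5984
  Stage 2: F_2 = 10^(2.15/10) = 1.641, G_2 = 10^(8.73/10) = 7.464
  Stage 3: F_3 = 10^(9.22/10) = 8.356, G_3 = 10^(−7.98/10) = 0.1592
Friis cascade:
  F = 1.671 + (1.641 − 1)/0.5984 + (8.356 − 1)/4.467 = 4.388
NF = 10 log₁₀(4.388) = 6.42 dB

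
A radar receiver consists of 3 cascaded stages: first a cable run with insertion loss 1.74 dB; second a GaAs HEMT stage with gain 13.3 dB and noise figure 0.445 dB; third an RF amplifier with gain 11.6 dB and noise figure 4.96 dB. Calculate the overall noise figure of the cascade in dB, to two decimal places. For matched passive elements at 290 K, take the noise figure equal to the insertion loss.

Convert to linear (a loss of L dB is a gain of −L dB): F_i = 10^(NF_i/10), G_i = 10^(G_i,dB/10)
  Stage 1: F_1 = 10^(1.74/10) = 1.493, G_1 = 10^(−1.74/10) = 0.6699
  Stage 2: F_2 = 10^(0.445/10) = 1.108, G_2 = 10^(13.3/10) = 21.38
  Stage 3: F_3 = 10^(4.96/10) = 3.133, G_3 = 10^(11.6/10) = 14.45
Friis cascade:
  F = 1.493 + (1.108 − 1)/0.6699 + (3.133 − 1)/14.32 = 1.803
NF = 10 log₁₀(1.803) = 2.56 dB

2.56 dB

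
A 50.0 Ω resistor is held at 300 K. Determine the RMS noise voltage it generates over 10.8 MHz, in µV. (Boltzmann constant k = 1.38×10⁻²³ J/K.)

2.99 µV

V_n = √(4kTRB)
4kTRB = 4 × 1.38×10⁻²³ × 300 × 5.00×10¹ × 1.08×10⁷ = 8.94×10⁻¹² V²
V_n = √(8.94×10⁻¹²) = 2.99×10⁻⁶ V = 2.99 µV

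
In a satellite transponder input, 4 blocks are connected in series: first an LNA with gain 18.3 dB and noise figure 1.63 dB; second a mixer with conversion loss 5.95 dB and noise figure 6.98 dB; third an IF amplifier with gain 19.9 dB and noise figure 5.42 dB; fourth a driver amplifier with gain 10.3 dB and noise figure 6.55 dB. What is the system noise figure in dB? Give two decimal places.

Convert to linear (a loss of L dB is a gain of −L dB): F_i = 10^(NF_i/10), G_i = 10^(G_i,dB/10)
  Stage 1: F_1 = 10^(1.63/10) = 1.455, G_1 = 10^(18.3/10) = 67.61
  Stage 2: F_2 = 10^(6.98/10) = 4.989, G_2 = 10^(−5.95/10) = 0.2541
  Stage 3: F_3 = 10^(5.42/10) = 3.483, G_3 = 10^(19.9/10) = 97.72
  Stage 4: F_4 = 10^(6.55/10) = 4.519, G_4 = 10^(10.3/10) = 10.72
Friis cascade:
  F = 1.455 + (4.989 − 1)/67.61 + (3.483 − 1)/17.18 + (4.519 − 1)/1679 = 1.661
NF = 10 log₁₀(1.661) = 2.20 dB

2.20 dB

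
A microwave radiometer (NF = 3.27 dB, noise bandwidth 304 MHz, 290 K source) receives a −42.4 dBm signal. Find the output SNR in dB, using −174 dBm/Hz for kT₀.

43.5 dB

Noise floor: N = −174 + 10 log₁₀(B) + NF
10 log₁₀(3.04×10⁸) = 84.83 dB
N = −174 + 84.83 + 3.27 = −85.90 dBm
SNR = P_sig − N = −42.4 − (−85.90) = 43.50 dB → 43.5 dB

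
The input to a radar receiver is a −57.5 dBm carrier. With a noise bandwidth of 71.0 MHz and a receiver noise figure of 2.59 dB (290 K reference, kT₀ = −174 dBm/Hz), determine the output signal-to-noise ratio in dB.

35.4 dB

Noise floor: N = −174 + 10 log₁₀(B) + NF
10 log₁₀(7.10×10⁷) = 78.51 dB
N = −174 + 78.51 + 2.59 = −92.90 dBm
SNR = P_sig − N = −57.5 − (−92.90) = 35.40 dB → 35.4 dB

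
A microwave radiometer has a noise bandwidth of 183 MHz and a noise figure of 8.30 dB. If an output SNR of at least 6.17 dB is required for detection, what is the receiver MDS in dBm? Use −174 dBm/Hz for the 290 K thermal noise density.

−76.9 dBm

Sensitivity = −174 + 10 log₁₀(B) + NF + SNR_min
= −174 + 82.62 + 8.30 + 6.17
= −76.91 dBm → −76.9 dBm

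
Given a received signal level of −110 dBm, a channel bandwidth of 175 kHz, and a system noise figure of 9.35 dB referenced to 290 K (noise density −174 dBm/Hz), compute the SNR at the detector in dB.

2.2 dB

Noise floor: N = −174 + 10 log₁₀(B) + NF
10 log₁₀(1.75×10⁵) = 52.43 dB
N = −174 + 52.43 + 9.35 = −112.22 dBm
SNR = P_sig − N = −110 − (−112.22) = 2.22 dB → 2.2 dB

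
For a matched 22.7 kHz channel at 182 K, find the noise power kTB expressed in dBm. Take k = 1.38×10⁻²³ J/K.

−132.4 dBm

P_n = kTB = 1.38×10⁻²³ × 182 × 2.27×10⁴ = 5.70×10⁻¹⁷ W
In dBm: 10 log₁₀(5.70×10⁻¹⁷ / 10⁻³) = −132.4 dBm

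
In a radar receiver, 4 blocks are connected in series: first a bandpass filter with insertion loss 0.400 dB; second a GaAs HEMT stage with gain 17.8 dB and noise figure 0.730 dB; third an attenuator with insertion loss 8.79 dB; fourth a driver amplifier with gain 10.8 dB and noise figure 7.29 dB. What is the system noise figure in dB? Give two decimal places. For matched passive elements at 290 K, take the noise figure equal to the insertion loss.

3.05 dB

Convert to linear (a loss of L dB is a gain of −L dB): F_i = 10^(NF_i/10), G_i = 10^(G_i,dB/10)
  Stage 1: F_1 = 10^(0.400/10) = 1.096, G_1 = 10^(−0.400/10) = 0.9120
  Stage 2: F_2 = 10^(0.730/10) = 1.183, G_2 = 10^(17.8/10) = 60.26
  Stage 3: F_3 = 10^(8.79/10) = 7.568, G_3 = 10^(−8.79/10) = 0.1321
  Stage 4: F_4 = 10^(7.29/10) = 5.358, G_4 = 10^(10.8/10) = 12.02
Friis cascade:
  F = 1.096 + (1.183 − 1)/0.9120 + (7.568 − 1)/54.95 + (5.358 − 1)/7.261 = 2.017
NF = 10 log₁₀(2.017) = 3.05 dB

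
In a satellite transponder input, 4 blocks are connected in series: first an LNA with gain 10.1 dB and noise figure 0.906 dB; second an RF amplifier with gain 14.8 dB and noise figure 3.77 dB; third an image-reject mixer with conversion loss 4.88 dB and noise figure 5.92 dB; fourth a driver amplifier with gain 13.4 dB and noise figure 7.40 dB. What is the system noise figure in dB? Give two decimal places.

Convert to linear (a loss of L dB is a gain of −L dB): F_i = 10^(NF_i/10), G_i = 10^(G_i,dB/10)
  Stage 1: F_1 = 10^(0.906/10) = 1.232, G_1 = 10^(10.1/10) = 10.23
  Stage 2: F_2 = 10^(3.77/10) = 2.382, G_2 = 10^(14.8/10) = 30.20
  Stage 3: F_3 = 10^(5.92/10) = 3.908, G_3 = 10^(−4.88/10) = 0.3251
  Stage 4: F_4 = 10^(7.40/10) = 5.495, G_4 = 10^(13.4/10) = 21.88
Friis cascade:
  F = 1.232 + (2.382 − 1)/10.23 + (3.908 − 1)/309.0 + (5.495 − 1)/100.5 = 1.421
NF = 10 log₁₀(1.421) = 1.53 dB

1.53 dB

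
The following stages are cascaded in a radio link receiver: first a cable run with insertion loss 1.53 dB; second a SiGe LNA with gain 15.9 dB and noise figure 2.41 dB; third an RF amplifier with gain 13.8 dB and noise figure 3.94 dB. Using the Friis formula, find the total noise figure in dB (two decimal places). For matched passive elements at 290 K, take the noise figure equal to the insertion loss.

Convert to linear (a loss of L dB is a gain of −L dB): F_i = 10^(NF_i/10), G_i = 10^(G_i,dB/10)
  Stage 1: F_1 = 10^(1.53/10) = 1.422, G_1 = 10^(−1.53/10) = 0.7031
  Stage 2: F_2 = 10^(2.41/10) = 1.742, G_2 = 10^(15.9/10) = 38.90
  Stage 3: F_3 = 10^(3.94/10) = 2.477, G_3 = 10^(13.8/10) = 23.99
Friis cascade:
  F = 1.422 + (1.742 − 1)/0.7031 + (2.477 − 1)/27.35 = 2.531
NF = 10 log₁₀(2.531) = 4.03 dB

4.03 dB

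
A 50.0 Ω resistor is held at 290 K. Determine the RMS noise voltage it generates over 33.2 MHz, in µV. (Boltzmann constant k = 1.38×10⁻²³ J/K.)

5.15 µV

V_n = √(4kTRB)
4kTRB = 4 × 1.38×10⁻²³ × 290 × 5.00×10¹ × 3.32×10⁷ = 2.66×10⁻¹¹ V²
V_n = √(2.66×10⁻¹¹) = 5.15×10⁻⁶ V = 5.15 µV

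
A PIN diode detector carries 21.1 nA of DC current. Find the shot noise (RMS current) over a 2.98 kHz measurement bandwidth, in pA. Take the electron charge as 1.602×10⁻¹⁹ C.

I_n = √(2qI·B)
2qI·B = 2 × 1.602×10⁻¹⁹ × 2.11×10⁻⁸ × 2.98×10³ = 2.01×10⁻²³ A²
I_n = √(2.01×10⁻²³) = 4.49×10⁻¹² A = 4.49 pA

4.49 pA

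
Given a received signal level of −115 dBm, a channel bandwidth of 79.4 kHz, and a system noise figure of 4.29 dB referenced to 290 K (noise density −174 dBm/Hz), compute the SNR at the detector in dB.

Noise floor: N = −174 + 10 log₁₀(B) + NF
10 log₁₀(7.94×10⁴) = 49 dB
N = −174 + 49 + 4.29 = −120.71 dBm
SNR = P_sig − N = −115 − (−120.71) = 5.71 dB → 5.7 dB

5.7 dB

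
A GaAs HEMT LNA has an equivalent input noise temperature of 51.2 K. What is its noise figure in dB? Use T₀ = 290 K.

0.706 dB

F = 1 + T_e/T₀ = 1 + 51.2/290 = 1.17655
NF = 10 log₁₀(1.17655) = 0.706 dB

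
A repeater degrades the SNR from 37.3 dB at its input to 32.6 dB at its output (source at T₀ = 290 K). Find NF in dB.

4.7 dB

NF (dB) = SNR_in(dB) − SNR_out(dB) when the source is at T₀
NF = 37.3 − 32.6 = 4.7 dB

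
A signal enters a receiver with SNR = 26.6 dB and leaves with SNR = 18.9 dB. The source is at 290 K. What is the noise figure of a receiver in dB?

NF (dB) = SNR_in(dB) − SNR_out(dB) when the source is at T₀
NF = 26.6 − 18.9 = 7.7 dB

7.7 dB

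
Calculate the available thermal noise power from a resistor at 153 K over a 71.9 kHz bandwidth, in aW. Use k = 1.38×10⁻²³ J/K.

152 aW

P_n = kTB = 1.38×10⁻²³ × 153 × 7.19×10⁴ = 1.52×10⁻¹⁶ W = 152 aW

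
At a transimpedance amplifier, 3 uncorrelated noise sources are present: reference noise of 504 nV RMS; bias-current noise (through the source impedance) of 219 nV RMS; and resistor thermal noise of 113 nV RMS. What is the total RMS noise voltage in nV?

Uncorrelated sources add in power (mean-square): V_tot = √(ΣV_i²)
V_tot = √[(5.04×10⁻⁷)² + (2.19×10⁻⁷)² + (1.13×10⁻⁷)²] = 5.61×10⁻⁷ V = 561 nV

561 nV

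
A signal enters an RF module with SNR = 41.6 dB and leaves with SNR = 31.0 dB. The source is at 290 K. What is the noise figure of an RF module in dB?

10.6 dB

NF (dB) = SNR_in(dB) − SNR_out(dB) when the source is at T₀
NF = 41.6 − 31.0 = 10.6 dB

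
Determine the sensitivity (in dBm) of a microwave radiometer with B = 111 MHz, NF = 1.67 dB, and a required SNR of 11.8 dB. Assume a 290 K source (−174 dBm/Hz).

−80.1 dBm

Sensitivity = −174 + 10 log₁₀(B) + NF + SNR_min
= −174 + 80.45 + 1.67 + 11.8
= −80.08 dBm → −80.1 dBm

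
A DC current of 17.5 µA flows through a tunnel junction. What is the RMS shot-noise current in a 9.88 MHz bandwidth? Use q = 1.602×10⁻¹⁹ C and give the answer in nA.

7.44 nA

I_n = √(2qI·B)
2qI·B = 2 × 1.602×10⁻¹⁹ × 1.75×10⁻⁵ × 9.88×10⁶ = 5.54×10⁻¹⁷ A²
I_n = √(5.54×10⁻¹⁷) = 7.44×10⁻⁹ A = 7.44 nA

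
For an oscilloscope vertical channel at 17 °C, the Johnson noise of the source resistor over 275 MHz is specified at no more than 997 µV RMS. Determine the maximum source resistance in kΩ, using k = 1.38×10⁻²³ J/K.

226 kΩ

T = 17 °C + 273.15 = 290.15 K
Johnson–Nyquist: V_n = √(4kTRB) ⇒ R = V_n² / (4kTB)
4kTB = 4 × 1.38×10⁻²³ × 290.15 × 2.75×10⁸ = 4.40×10⁻¹²
R = (9.97×10⁻⁴)² / 4.40×10⁻¹² = 2.26×10⁵ Ω = 226 kΩ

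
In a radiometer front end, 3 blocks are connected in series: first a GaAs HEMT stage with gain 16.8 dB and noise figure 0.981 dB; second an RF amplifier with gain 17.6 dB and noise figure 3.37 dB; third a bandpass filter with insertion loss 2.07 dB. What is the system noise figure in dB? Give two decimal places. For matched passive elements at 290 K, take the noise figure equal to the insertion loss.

1.07 dB

Convert to linear (a loss of L dB is a gain of −L dB): F_i = 10^(NF_i/10), G_i = 10^(G_i,dB/10)
  Stage 1: F_1 = 10^(0.981/10) = 1.253, G_1 = 10^(16.8/10) = 47.86
  Stage 2: F_2 = 10^(3.37/10) = 2.173, G_2 = 10^(17.6/10) = 57.54
  Stage 3: F_3 = 10^(2.07/10) = 1.611, G_3 = 10^(−2.07/10) = 0.6209
Friis cascade:
  F = 1.253 + (2.173 − 1)/47.86 + (1.611 − 1)/2754 = 1.278
NF = 10 log₁₀(1.278) = 1.07 dB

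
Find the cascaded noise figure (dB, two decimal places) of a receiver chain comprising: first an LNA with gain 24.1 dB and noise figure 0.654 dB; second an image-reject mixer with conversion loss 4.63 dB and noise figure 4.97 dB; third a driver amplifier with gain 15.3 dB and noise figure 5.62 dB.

Convert to linear (a loss of L dB is a gain of −L dB): F_i = 10^(NF_i/10), G_i = 10^(G_i,dB/10)
  Stage 1: F_1 = 10^(0.654/10) = 1.163, G_1 = 10^(24.1/10) = 257.0
  Stage 2: F_2 = 10^(4.97/10) = 3.141, G_2 = 10^(−4.63/10) = 0.3443
  Stage 3: F_3 = 10^(5.62/10) = 3.648, G_3 = 10^(15.3/10) = 33.88
Friis cascade:
  F = 1.163 + (3.141 − 1)/257.0 + (3.648 − 1)/88.51 = 1.201
NF = 10 log₁₀(1.201) = 0.79 dB

0.79 dB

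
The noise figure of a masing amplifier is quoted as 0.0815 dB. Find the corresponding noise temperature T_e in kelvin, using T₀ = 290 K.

5.49 K

F = 10^(0.0815/10) = 1.01894
T_e = (F − 1)·T₀ = (1.01894 − 1) × 290 = 5.49 K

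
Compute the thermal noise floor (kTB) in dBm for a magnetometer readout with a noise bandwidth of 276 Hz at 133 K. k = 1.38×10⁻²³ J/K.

P_n = kTB = 1.38×10⁻²³ × 133 × 2.76×10² = 5.07×10⁻¹⁹ W
In dBm: 10 log₁₀(5.07×10⁻¹⁹ / 10⁻³) = −153.0 dBm

−153.0 dBm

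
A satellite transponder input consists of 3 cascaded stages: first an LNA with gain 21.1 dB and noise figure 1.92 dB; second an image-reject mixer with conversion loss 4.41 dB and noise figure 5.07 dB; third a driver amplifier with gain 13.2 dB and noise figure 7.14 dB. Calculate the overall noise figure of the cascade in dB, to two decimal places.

Convert to linear (a loss of L dB is a gain of −L dB): F_i = 10^(NF_i/10), G_i = 10^(G_i,dB/10)
  Stage 1: F_1 = 10^(1.92/10) = 1.556, G_1 = 10^(21.1/10) = 128.8
  Stage 2: F_2 = 10^(5.07/10) = 3.214, G_2 = 10^(−4.41/10) = 0.3622
  Stage 3: F_3 = 10^(7.14/10) = 5.176, G_3 = 10^(13.2/10) = 20.89
Friis cascade:
  F = 1.556 + (3.214 − 1)/128.8 + (5.176 − 1)/46.67 = 1.663
NF = 10 log₁₀(1.663) = 2.21 dB

2.21 dB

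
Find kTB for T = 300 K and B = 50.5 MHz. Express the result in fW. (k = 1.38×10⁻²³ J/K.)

P_n = kTB = 1.38×10⁻²³ × 300 × 5.05×10⁷ = 2.09×10⁻¹³ W = 209 fW

209 fW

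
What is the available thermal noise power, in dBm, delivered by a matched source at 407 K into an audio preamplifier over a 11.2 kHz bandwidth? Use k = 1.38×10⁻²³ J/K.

P_n = kTB = 1.38×10⁻²³ × 407 × 1.12×10⁴ = 6.29×10⁻¹⁷ W
In dBm: 10 log₁₀(6.29×10⁻¹⁷ / 10⁻³) = −132.0 dBm

−132.0 dBm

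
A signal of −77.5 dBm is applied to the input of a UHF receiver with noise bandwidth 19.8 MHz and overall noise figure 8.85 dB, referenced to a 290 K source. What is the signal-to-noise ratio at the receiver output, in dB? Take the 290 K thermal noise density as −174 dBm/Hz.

14.7 dB

Noise floor: N = −174 + 10 log₁₀(B) + NF
10 log₁₀(1.98×10⁷) = 72.97 dB
N = −174 + 72.97 + 8.85 = −92.18 dBm
SNR = P_sig − N = −77.5 − (−92.18) = 14.68 dB → 14.7 dB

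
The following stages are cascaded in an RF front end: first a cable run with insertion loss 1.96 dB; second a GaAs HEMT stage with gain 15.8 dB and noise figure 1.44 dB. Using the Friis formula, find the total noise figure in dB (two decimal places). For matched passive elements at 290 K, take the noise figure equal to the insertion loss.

Convert to linear (a loss of L dB is a gain of −L dB): F_i = 10^(NF_i/10), G_i = 10^(G_i,dB/10)
  Stage 1: F_1 = 10^(1.96/10) = 1.570, G_1 = 10^(−1.96/10) = 0.6368
  Stage 2: F_2 = 10^(1.44/10) = 1.393, G_2 = 10^(15.8/10) = 38.02
Friis cascade:
  F = 1.570 + (1.393 − 1)/0.6368 = 2.188
NF = 10 log₁₀(2.188) = 3.40 dB

3.40 dB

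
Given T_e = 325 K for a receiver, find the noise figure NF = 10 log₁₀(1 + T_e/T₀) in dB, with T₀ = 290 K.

F = 1 + T_e/T₀ = 1 + 325/290 = 2.12069
NF = 10 log₁₀(2.12069) = 3.26 dB

3.26 dB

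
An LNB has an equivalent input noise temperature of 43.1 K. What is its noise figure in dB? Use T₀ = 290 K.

F = 1 + T_e/T₀ = 1 + 43.1/290 = 1.14862
NF = 10 log₁₀(1.14862) = 0.602 dB

0.602 dB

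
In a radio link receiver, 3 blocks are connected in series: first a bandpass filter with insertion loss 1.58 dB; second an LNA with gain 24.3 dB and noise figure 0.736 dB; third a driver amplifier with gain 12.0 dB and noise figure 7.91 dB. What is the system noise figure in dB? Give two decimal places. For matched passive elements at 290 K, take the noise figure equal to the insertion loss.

2.39 dB

Convert to linear (a loss of L dB is a gain of −L dB): F_i = 10^(NF_i/10), G_i = 10^(G_i,dB/10)
  Stage 1: F_1 = 10^(1.58/10) = 1.439, G_1 = 10^(−1.58/10) = 0.6950
  Stage 2: F_2 = 10^(0.736/10) = 1.185, G_2 = 10^(24.3/10) = 269.2
  Stage 3: F_3 = 10^(7.91/10) = 6.180, G_3 = 10^(12.0/10) = 15.85
Friis cascade:
  F = 1.439 + (1.185 − 1)/0.6950 + (6.180 − 1)/187.1 = 1.732
NF = 10 log₁₀(1.732) = 2.39 dB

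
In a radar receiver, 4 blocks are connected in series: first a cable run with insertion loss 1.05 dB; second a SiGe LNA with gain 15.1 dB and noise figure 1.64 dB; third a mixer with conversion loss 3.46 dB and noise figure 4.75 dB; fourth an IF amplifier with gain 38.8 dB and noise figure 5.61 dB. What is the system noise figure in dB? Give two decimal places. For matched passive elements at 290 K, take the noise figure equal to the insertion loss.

3.36 dB

Convert to linear (a loss of L dB is a gain of −L dB): F_i = 10^(NF_i/10), G_i = 10^(G_i,dB/10)
  Stage 1: F_1 = 10^(1.05/10) = 1.274, G_1 = 10^(−1.05/10) = 0.7852
  Stage 2: F_2 = 10^(1.64/10) = 1.459, G_2 = 10^(15.1/10) = 32.36
  Stage 3: F_3 = 10^(4.75/10) = 2.985, G_3 = 10^(−3.46/10) = 0.4508
  Stage 4: F_4 = 10^(5.61/10) = 3.639, G_4 = 10^(38.8/10) = 7586
Friis cascade:
  F = 1.274 + (1.459 − 1)/0.7852 + (2.985 − 1)/25.41 + (3.639 − 1)/11.46 = 2.166
NF = 10 log₁₀(2.166) = 3.36 dB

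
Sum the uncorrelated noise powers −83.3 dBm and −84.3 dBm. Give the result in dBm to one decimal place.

Convert to linear, add, convert back:
P₁ = 4.68×10⁻¹² W, P₂ = 3.72×10⁻¹² W
P_tot = 8.39×10⁻¹² W → 10 log₁₀(P_tot / 10⁻³) = −80.8 dBm

−80.8 dBm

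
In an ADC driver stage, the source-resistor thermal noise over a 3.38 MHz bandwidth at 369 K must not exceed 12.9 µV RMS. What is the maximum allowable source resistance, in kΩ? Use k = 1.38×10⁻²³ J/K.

Johnson–Nyquist: V_n = √(4kTRB) ⇒ R = V_n² / (4kTB)
4kTB = 4 × 1.38×10⁻²³ × 369 × 3.38×10⁶ = 6.88×10⁻¹⁴
R = (1.29×10⁻⁵)² / 6.88×10⁻¹⁴ = 2.42×10³ Ω = 2.42 kΩ

2.42 kΩ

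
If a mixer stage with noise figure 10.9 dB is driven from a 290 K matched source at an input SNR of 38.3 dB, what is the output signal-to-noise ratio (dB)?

27.4 dB

By definition F = SNR_in/SNR_out, so in dB: SNR_out = SNR_in − NF
SNR_out = 38.3 − 10.9 = 27.4 dB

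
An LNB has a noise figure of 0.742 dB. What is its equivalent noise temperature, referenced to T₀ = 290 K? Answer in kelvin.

54.0 K

F = 10^(0.742/10) = 1.18631
T_e = (F − 1)·T₀ = (1.18631 − 1) × 290 = 54.0 K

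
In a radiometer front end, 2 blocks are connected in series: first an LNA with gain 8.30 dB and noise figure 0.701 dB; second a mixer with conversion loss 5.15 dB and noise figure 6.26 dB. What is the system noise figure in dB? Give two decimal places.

Convert to linear (a loss of L dB is a gain of −L dB): F_i = 10^(NF_i/10), G_i = 10^(G_i,dB/10)
  Stage 1: F_1 = 10^(0.701/10) = 1.175, G_1 = 10^(8.30/10) = 6.761
  Stage 2: F_2 = 10^(6.26/10) = 4.227, G_2 = 10^(−5.15/10) = 0.3055
Friis cascade:
  F = 1.175 + (4.227 − 1)/6.761 = 1.652
NF = 10 log₁₀(1.652) = 2.18 dB

2.18 dB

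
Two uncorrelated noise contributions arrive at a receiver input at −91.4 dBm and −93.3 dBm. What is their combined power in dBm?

−89.2 dBm

Convert to linear, add, convert back:
P₁ = 7.24×10⁻¹³ W, P₂ = 4.68×10⁻¹³ W
P_tot = 1.19×10⁻¹² W → 10 log₁₀(P_tot / 10⁻³) = −89.2 dBm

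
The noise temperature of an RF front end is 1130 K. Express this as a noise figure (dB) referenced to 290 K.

6.90 dB

F = 1 + T_e/T₀ = 1 + 1130/290 = 4.89655
NF = 10 log₁₀(4.89655) = 6.90 dB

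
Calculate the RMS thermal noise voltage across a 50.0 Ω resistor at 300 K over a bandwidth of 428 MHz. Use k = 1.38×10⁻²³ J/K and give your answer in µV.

V_n = √(4kTRB)
4kTRB = 4 × 1.38×10⁻²³ × 300 × 5.00×10¹ × 4.28×10⁸ = 3.54×10⁻¹⁰ V²
V_n = √(3.54×10⁻¹⁰) = 1.88×10⁻⁵ V = 18.8 µV

18.8 µV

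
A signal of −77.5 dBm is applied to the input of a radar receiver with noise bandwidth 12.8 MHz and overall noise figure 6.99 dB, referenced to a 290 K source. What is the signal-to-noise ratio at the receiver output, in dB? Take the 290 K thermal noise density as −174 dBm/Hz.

Noise floor: N = −174 + 10 log₁₀(B) + NF
10 log₁₀(1.28×10⁷) = 71.07 dB
N = −174 + 71.07 + 6.99 = −95.94 dBm
SNR = P_sig − N = −77.5 − (−95.94) = 18.44 dB → 18.4 dB

18.4 dB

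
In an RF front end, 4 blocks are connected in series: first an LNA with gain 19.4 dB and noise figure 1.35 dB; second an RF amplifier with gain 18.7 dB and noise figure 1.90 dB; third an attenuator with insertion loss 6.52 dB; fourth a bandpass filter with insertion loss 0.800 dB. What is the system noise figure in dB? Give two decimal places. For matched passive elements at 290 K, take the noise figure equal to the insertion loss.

1.37 dB

Convert to linear (a loss of L dB is a gain of −L dB): F_i = 10^(NF_i/10), G_i = 10^(G_i,dB/10)
  Stage 1: F_1 = 10^(1.35/10) = 1.365, G_1 = 10^(19.4/10) = 87.10
  Stage 2: F_2 = 10^(1.90/10) = 1.549, G_2 = 10^(18.7/10) = 74.13
  Stage 3: F_3 = 10^(6.52/10) = 4.487, G_3 = 10^(−6.52/10) = 0.2228
  Stage 4: F_4 = 10^(0.800/10) = 1.202, G_4 = 10^(−0.800/10) = 0.8318
Friis cascade:
  F = 1.365 + (1.549 − 1)/87.10 + (4.487 − 1)/6457 + (1.202 − 1)/1439 = 1.372
NF = 10 log₁₀(1.372) = 1.37 dB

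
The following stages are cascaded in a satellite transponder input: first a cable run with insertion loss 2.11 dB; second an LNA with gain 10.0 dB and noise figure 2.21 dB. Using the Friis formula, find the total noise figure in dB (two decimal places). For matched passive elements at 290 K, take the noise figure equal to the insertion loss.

Convert to linear (a loss of L dB is a gain of −L dB): F_i = 10^(NF_i/10), G_i = 10^(G_i,dB/10)
  Stage 1: F_1 = 10^(2.11/10) = 1.626, G_1 = 10^(−2.11/10) = 0.6152
  Stage 2: F_2 = 10^(2.21/10) = 1.663, G_2 = 10^(10.0/10) = 10.00
Friis cascade:
  F = 1.626 + (1.663 − 1)/0.6152 = 2.704
NF = 10 log₁₀(2.704) = 4.32 dB

4.32 dB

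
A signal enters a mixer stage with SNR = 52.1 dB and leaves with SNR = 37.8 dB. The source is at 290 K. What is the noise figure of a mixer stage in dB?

14.3 dB

NF (dB) = SNR_in(dB) − SNR_out(dB) when the source is at T₀
NF = 52.1 − 37.8 = 14.3 dB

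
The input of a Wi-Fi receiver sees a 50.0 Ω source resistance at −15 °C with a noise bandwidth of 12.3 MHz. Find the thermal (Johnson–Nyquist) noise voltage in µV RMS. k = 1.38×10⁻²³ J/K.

T = −15 °C + 273.15 = 258.15 K
V_n = √(4kTRB)
4kTRB = 4 × 1.38×10⁻²³ × 258.15 × 5.00×10¹ × 1.23×10⁷ = 8.76×10⁻¹² V²
V_n = √(8.76×10⁻¹²) = 2.96×10⁻⁶ V = 2.96 µV

2.96 µV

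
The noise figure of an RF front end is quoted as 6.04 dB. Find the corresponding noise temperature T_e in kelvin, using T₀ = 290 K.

F = 10^(6.04/10) = 4.01791
T_e = (F − 1)·T₀ = (4.01791 − 1) × 290 = 875 K

875 K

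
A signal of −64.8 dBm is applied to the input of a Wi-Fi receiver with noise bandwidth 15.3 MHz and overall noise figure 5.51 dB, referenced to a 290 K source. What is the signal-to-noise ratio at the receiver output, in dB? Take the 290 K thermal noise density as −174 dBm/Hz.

Noise floor: N = −174 + 10 log₁₀(B) + NF
10 log₁₀(1.53×10⁷) = 71.85 dB
N = −174 + 71.85 + 5.51 = −96.64 dBm
SNR = P_sig − N = −64.8 − (−96.64) = 31.84 dB → 31.8 dB

31.8 dB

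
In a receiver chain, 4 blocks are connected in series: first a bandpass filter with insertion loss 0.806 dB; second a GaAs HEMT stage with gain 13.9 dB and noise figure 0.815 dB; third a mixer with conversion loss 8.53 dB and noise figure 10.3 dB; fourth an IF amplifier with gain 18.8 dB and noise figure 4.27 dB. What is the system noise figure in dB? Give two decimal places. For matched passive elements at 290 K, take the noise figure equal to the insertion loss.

4.00 dB

Convert to linear (a loss of L dB is a gain of −L dB): F_i = 10^(NF_i/10), G_i = 10^(G_i,dB/10)
  Stage 1: F_1 = 10^(0.806/10) = 1.204, G_1 = 10^(−0.806/10) = 0.8306
  Stage 2: F_2 = 10^(0.815/10) = 1.206, G_2 = 10^(13.9/10) = 24.55
  Stage 3: F_3 = 10^(10.3/10) = 10.72, G_3 = 10^(−8.53/10) = 0.1403
  Stage 4: F_4 = 10^(4.27/10) = 2.673, G_4 = 10^(18.8/10) = 75.86
Friis cascade:
  F = 1.204 + (1.206 − 1)/0.8306 + (10.72 − 1)/20.39 + (2.673 − 1)/2.860 = 2.514
NF = 10 log₁₀(2.514) = 4.00 dB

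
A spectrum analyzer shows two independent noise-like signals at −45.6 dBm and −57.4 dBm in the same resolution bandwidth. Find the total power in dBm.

Convert to linear, add, convert back:
P₁ = 2.75×10⁻⁸ W, P₂ = 1.82×10⁻⁹ W
P_tot = 2.94×10⁻⁸ W → 10 log₁₀(P_tot / 10⁻³) = −45.3 dBm

−45.3 dBm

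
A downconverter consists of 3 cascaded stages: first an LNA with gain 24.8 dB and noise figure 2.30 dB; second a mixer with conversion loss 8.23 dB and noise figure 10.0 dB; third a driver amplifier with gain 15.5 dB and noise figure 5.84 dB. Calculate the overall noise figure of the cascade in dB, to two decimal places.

2.53 dB

Convert to linear (a loss of L dB is a gain of −L dB): F_i = 10^(NF_i/10), G_i = 10^(G_i,dB/10)
  Stage 1: F_1 = 10^(2.30/10) = 1.698, G_1 = 10^(24.8/10) = 302.0
  Stage 2: F_2 = 10^(10.0/10) = 10.00, G_2 = 10^(−8.23/10) = 0.1503
  Stage 3: F_3 = 10^(5.84/10) = 3.837, G_3 = 10^(15.5/10) = 35.48
Friis cascade:
  F = 1.698 + (10.00 − 1)/302.0 + (3.837 − 1)/45.39 = 1.791
NF = 10 log₁₀(1.791) = 2.53 dB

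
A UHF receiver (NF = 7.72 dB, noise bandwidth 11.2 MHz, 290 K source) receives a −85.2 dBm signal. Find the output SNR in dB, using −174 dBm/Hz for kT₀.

10.6 dB

Noise floor: N = −174 + 10 log₁₀(B) + NF
10 log₁₀(1.12×10⁷) = 70.49 dB
N = −174 + 70.49 + 7.72 = −95.79 dBm
SNR = P_sig − N = −85.2 − (−95.79) = 10.59 dB → 10.6 dB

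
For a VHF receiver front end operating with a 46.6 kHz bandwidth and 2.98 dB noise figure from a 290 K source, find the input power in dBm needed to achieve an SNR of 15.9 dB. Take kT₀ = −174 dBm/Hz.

Sensitivity = −174 + 10 log₁₀(B) + NF + SNR_min
= −174 + 46.68 + 2.98 + 15.9
= −108.44 dBm → −108.4 dBm

−108.4 dBm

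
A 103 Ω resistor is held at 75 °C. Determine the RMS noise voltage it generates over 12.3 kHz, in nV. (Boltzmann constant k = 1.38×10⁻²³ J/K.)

156 nV

T = 75 °C + 273.15 = 348.15 K
V_n = √(4kTRB)
4kTRB = 4 × 1.38×10⁻²³ × 348.15 × 1.03×10² × 1.23×10⁴ = 2.43×10⁻¹⁴ V²
V_n = √(2.43×10⁻¹⁴) = 1.56×10⁻⁷ V = 156 nV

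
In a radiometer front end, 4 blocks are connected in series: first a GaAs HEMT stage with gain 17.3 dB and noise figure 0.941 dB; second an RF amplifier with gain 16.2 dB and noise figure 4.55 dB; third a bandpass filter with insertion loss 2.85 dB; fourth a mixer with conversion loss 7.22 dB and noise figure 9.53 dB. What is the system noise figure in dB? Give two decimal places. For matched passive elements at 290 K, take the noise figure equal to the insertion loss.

Convert to linear (a loss of L dB is a gain of −L dB): F_i = 10^(NF_i/10), G_i = 10^(G_i,dB/10)
  Stage 1: F_1 = 10^(0.941/10) = 1.242, G_1 = 10^(17.3/10) = 53.70
  Stage 2: F_2 = 10^(4.55/10) = 2.851, G_2 = 10^(16.2/10) = 41.69
  Stage 3: F_3 = 10^(2.85/10) = 1.928, G_3 = 10^(−2.85/10) = 0.5188
  Stage 4: F_4 = 10^(9.53/10) = 8.974, G_4 = 10^(−7.22/10) = 0.1897
Friis cascade:
  F = 1.242 + (2.851 − 1)/53.70 + (1.928 − 1)/2239 + (8.974 − 1)/1161 = 1.284
NF = 10 log₁₀(1.284) = 1.08 dB

1.08 dB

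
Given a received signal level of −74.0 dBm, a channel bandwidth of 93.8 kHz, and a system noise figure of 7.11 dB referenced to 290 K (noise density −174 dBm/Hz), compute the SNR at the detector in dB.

Noise floor: N = −174 + 10 log₁₀(B) + NF
10 log₁₀(9.38×10⁴) = 49.72 dB
N = −174 + 49.72 + 7.11 = −117.17 dBm
SNR = P_sig − N = −74.0 − (−117.17) = 43.17 dB → 43.2 dB

43.2 dB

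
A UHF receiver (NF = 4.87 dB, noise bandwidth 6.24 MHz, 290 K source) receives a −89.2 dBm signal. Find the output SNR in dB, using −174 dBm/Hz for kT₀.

Noise floor: N = −174 + 10 log₁₀(B) + NF
10 log₁₀(6.24×10⁶) = 67.95 dB
N = −174 + 67.95 + 4.87 = −101.18 dBm
SNR = P_sig − N = −89.2 − (−101.18) = 11.98 dB → 12.0 dB

12.0 dB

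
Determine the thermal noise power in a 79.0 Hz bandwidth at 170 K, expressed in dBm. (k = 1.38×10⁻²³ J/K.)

−157.3 dBm

P_n = kTB = 1.38×10⁻²³ × 170 × 7.90×10¹ = 1.85×10⁻¹⁹ W
In dBm: 10 log₁₀(1.85×10⁻¹⁹ / 10⁻³) = −157.3 dBm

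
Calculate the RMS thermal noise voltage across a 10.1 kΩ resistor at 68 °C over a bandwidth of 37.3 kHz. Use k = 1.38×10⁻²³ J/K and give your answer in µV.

T = 68 °C + 273.15 = 341.15 K
V_n = √(4kTRB)
4kTRB = 4 × 1.38×10⁻²³ × 341.15 × 1.01×10⁴ × 3.73×10⁴ = 7.09×10⁻¹² V²
V_n = √(7.09×10⁻¹²) = 2.66×10⁻⁶ V = 2.66 µV

2.66 µV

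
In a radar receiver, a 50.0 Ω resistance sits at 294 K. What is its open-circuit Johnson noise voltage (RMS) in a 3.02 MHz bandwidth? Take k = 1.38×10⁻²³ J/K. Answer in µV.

V_n = √(4kTRB)
4kTRB = 4 × 1.38×10⁻²³ × 294 × 5.00×10¹ × 3.02×10⁶ = 2.45×10⁻¹² V²
V_n = √(2.45×10⁻¹²) = 1.57×10⁻⁶ V = 1.57 µV

1.57 µV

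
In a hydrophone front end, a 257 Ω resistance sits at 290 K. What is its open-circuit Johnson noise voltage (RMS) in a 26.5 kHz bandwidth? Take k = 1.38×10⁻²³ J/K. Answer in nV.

V_n = √(4kTRB)
4kTRB = 4 × 1.38×10⁻²³ × 290 × 2.57×10² × 2.65×10⁴ = 1.09×10⁻¹³ V²
V_n = √(1.09×10⁻¹³) = 3.30×10⁻⁷ V = 330 nV

330 nV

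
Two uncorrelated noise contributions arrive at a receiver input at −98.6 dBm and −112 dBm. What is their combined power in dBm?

−98.4 dBm

Convert to linear, add, convert back:
P₁ = 1.38×10⁻¹³ W, P₂ = 6.31×10⁻¹⁵ W
P_tot = 1.44×10⁻¹³ W → 10 log₁₀(P_tot / 10⁻³) = −98.4 dBm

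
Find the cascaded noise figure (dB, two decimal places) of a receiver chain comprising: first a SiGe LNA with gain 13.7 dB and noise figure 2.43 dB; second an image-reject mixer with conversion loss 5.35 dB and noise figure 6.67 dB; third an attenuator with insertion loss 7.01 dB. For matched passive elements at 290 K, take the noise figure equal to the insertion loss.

Convert to linear (a loss of L dB is a gain of −L dB): F_i = 10^(NF_i/10), G_i = 10^(G_i,dB/10)
  Stage 1: F_1 = 10^(2.43/10) = 1.750, G_1 = 10^(13.7/10) = 23.44
  Stage 2: F_2 = 10^(6.67/10) = 4.645, G_2 = 10^(−5.35/10) = 0.2917
  Stage 3: F_3 = 10^(7.01/10) = 5.023, G_3 = 10^(−7.01/10) = 0.1991
Friis cascade:
  F = 1.750 + (4.645 − 1)/23.44 + (5.023 − 1)/6.839 = 2.494
NF = 10 log₁₀(2.494) = 3.97 dB

3.97 dB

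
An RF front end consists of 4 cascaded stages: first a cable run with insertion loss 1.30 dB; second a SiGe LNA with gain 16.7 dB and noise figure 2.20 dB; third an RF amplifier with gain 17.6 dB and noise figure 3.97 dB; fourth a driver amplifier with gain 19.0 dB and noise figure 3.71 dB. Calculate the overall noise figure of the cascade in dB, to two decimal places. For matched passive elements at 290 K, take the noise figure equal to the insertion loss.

3.58 dB

Convert to linear (a loss of L dB is a gain of −L dB): F_i = 10^(NF_i/10), G_i = 10^(G_i,dB/10)
  Stage 1: F_1 = 10^(1.30/10) = 1.349, G_1 = 10^(−1.30/10) = 0.7413
  Stage 2: F_2 = 10^(2.20/10) = 1.660, G_2 = 10^(16.7/10) = 46.77
  Stage 3: F_3 = 10^(3.97/10) = 2.495, G_3 = 10^(17.6/10) = 57.54
  Stage 4: F_4 = 10^(3.71/10) = 2.350, G_4 = 10^(19.0/10) = 79.43
Friis cascade:
  F = 1.349 + (1.660 − 1)/0.7413 + (2.495 − 1)/34.67 + (2.350 − 1)/1995 = 2.283
NF = 10 log₁₀(2.283) = 3.58 dB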